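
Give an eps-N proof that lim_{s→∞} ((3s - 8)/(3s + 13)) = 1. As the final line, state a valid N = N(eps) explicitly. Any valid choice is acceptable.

N = 7/eps

Let eps > 0 be given. We seek N > 0 such that s > N implies |(3s - 8)/(3s + 13) − 1| < eps.
(3s - 8)/(3s + 13) − 1 = (3(3s - 8) − 3(3s + 13)) / (3(3s + 13)) = -63/(3(3s + 13)).
For s > 0 we have 3s + 13 > 3s, so |(3s - 8)/(3s + 13) − 1| = 63/(3(3s + 13)) < 63/(3·3s) = 7/s.
Thus |(3s - 8)/(3s + 13) − 1| < eps whenever s > 7/eps.
Take N = 7/eps. If s > N then |(3s - 8)/(3s + 13) − 1| < 7/s < eps.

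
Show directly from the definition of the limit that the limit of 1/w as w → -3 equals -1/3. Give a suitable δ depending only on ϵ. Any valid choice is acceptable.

Let ϵ > 0 be given. We seek δ > 0 such that 0 < |w + 3| < δ implies |1/w + 1/3| < ϵ.
|1/w + 1/3| = |-3 − w|/(3·|w|) = |w + 3|/(3|w|).
Require δ ≤ 3/2 so that |w| > 3 − 3/2 = 3/2, hence 3|w| > 9/2.
Then |1/w + 1/3| < |w + 3|/(9/2), which is < ϵ when |w + 3| < (9/2)ϵ.
Take δ = min(3/2, (9/2)ϵ). Then 0 < |w + 3| < δ gives both |w + 3| < 3/2 and |w + 3| < (9/2)ϵ, so |1/w + 1/3| < ϵ.

δ = min(3/2, (9/2)ϵ)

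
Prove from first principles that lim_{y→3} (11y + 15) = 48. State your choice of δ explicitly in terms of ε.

δ = ε/11

Suppose ε > 0. We need δ > 0 so that 0 < |y − 3| < δ implies |(11y + 15) − 48| < ε.
Since (11y + 15) − 48 = 11(y − 3), we have |(11y + 15) − 48| = 11|y − 3|.
So 11|y − 3| < ε exactly when |y − 3| < ε/11.
Take δ = ε/11. If 0 < |y − 3| < δ then |(11y + 15) − 48| = 11|y − 3| < 11·(ε/11) = ε.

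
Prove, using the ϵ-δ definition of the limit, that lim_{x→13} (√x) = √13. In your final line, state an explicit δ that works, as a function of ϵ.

δ = min(13, √13·ϵ)

Suppose ϵ > 0. We want δ > 0 such that 0 < |x − 13| < δ implies |√x − √13| < ϵ.
Rationalise: √x − √13 = (x − 13)/(√x + √13), so |√x − √13| = |x − 13|/(√x + √13).
Restrict δ ≤ 13 so that |x − 13| < 13 forces x > 0, and then √x + √13 > √13.
Hence |√x − √13| < |x − 13|/√13, which is < ϵ once |x − 13| < √13·ϵ.
Take δ = min(13, √13·ϵ). If 0 < |x − 13| < δ then x > 0 and |√x − √13| < |x − 13|/√13 < ϵ.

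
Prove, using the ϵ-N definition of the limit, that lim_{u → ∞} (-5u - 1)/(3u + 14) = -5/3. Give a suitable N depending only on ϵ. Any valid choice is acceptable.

Let ϵ > 0. We seek N > 0 such that u > N implies |(-5u - 1)/(3u + 14) + 5/3| < ϵ.
(-5u - 1)/(3u + 14) + 5/3 = (3(-5u - 1) − (-5)(3u + 14)) / (3(3u + 14)) = 67/(3(3u + 14)).
For u > 0 we have 3u + 14 > 3u, so |(-5u - 1)/(3u + 14) + 5/3| = 67/(3(3u + 14)) < 67/(3·3u) = (67/9)/u.
Thus |(-5u - 1)/(3u + 14) + 5/3| < ϵ whenever u > (67/9)/ϵ.
Take N = (67/9)/ϵ. If u > N then |(-5u - 1)/(3u + 14) + 5/3| < (67/9)/u < ϵ.

N = (67/9)/ϵ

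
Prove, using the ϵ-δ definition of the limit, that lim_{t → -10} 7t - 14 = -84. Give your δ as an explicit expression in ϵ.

Let ϵ > 0 be given. We need δ > 0 so that 0 < |t + 10| < δ implies |(7t - 14) + 84| < ϵ.
|(7t - 14) + 84| = |7t + 70| = 7|t + 10|.
Thus it suffices that |t + 10| < ϵ/7.
Take δ = ϵ/7. If 0 < |t + 10| < δ then |(7t - 14) + 84| = 7|t + 10| < 7·(ϵ/7) = ϵ.

δ = ϵ/7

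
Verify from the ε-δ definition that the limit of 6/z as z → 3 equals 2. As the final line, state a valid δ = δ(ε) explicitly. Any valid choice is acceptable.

δ = min(3/2, (3/4)ε)

Let ε > 0 be given. We seek δ > 0 such that 0 < |z − 3| < δ implies |6/z − 2| < ε.
|6/z − 2| = 6·|3 − z|/(3·|z|) = 6|z − 3|/(3|z|).
Restrict δ ≤ 3/2. Then |z − 3| < 3/2 gives |z| > 3/2, so 3|z| > 9/2.
Then |6/z − 2| < 6|z − 3|/(9/2), which is < ε when |z − 3| < (3/4)ε.
Take δ = min(3/2, (3/4)ε). Then 0 < |z − 3| < δ gives both |z − 3| < 3/2 and |z − 3| < (3/4)ε, so |6/z − 2| < ε.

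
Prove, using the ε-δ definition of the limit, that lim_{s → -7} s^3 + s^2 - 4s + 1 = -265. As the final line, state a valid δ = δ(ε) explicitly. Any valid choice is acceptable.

Let ε > 0 be given. We want δ > 0 such that 0 < |s + 7| < δ implies |(s^3 + s^2 - 4s + 1) + 265| < ε.
(s^3 + s^2 - 4s + 1) + 265 = s^3 + s^2 - 4s + 266 = (s + 7)(s^2 - 6s + 38).
So |(s^3 + s^2 - 4s + 1) + 265| = |s + 7|·|s^2 - 6s + 38|.
Require δ ≤ 2. Then |s + 7| < 2 gives |s| < 9, and by the triangle inequality |s^2 - 6s + 38| ≤ 9^2 + 6·9 + 38 = 173.
Hence |(s^3 + s^2 - 4s + 1) + 265| ≤ 173|s + 7| < ε provided |s + 7| < ε/173.
Take δ = min(2, ε/173). Then 0 < |s + 7| < δ gives both |s + 7| < 2 and |s + 7| < ε/173, so |(s^3 + s^2 - 4s + 1) + 265| < ε.

δ = min(2, ε/173)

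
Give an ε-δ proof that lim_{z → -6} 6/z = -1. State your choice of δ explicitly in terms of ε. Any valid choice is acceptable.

Let ε > 0 be given. We seek δ > 0 such that 0 < |z + 6| < δ implies |6/z + 1| < ε.
|6/z + 1| = 6·|-6 − z|/(6·|z|) = 6|z + 6|/(6|z|).
Require δ ≤ 3 so that |z| > 6 − 3 = 3, hence 6|z| > 18.
Then |6/z + 1| < 6|z + 6|/18, which is < ε when |z + 6| < 3ε.
Take δ = min(3, 3ε). Then 0 < |z + 6| < δ gives both |z + 6| < 3 and |z + 6| < 3ε, so |6/z + 1| < ε.

δ = min(3, 3ε)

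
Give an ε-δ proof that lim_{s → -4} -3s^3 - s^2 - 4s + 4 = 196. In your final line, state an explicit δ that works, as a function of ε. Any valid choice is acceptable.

δ = min(1, ε/178)

Let ε > 0. We want δ > 0 such that 0 < |s + 4| < δ implies |(-3s^3 - s^2 - 4s + 4) − 196| < ε.
(-3s^3 - s^2 - 4s + 4) − 196 = -3s^3 - s^2 - 4s - 192 = (s + 4)(-3s^2 + 11s - 48).
So |(-3s^3 - s^2 - 4s + 4) − 196| = |s + 4|·|-3s^2 + 11s - 48|.
Assume first that |s + 4| < 1, so |s| < 5. Then |-3s^2 + 11s - 48| ≤ 3·5^2 + 11·5 + 48 = 178.
Hence |(-3s^3 - s^2 - 4s + 4) − 196| ≤ 178|s + 4| < ε provided |s + 4| < ε/178.
Choosing δ = min(1, ε/178) ensures both conditions, hence |(-3s^3 - s^2 - 4s + 4) − 196| < ε.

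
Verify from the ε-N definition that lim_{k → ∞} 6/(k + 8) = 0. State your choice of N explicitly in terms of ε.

Fix ε > 0. For k ≥ 1, |6/(k + 8) − 0| = 6/(k + 8) ≤ 6/k.
We need 6/k < ε, i.e. k > 6/ε.
Take N = 6/ε. If k > N then |6/(k + 8)| ≤ 6/k < ε.

N = 6/ε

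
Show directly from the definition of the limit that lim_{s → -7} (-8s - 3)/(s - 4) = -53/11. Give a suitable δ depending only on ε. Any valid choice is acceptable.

δ = min(11/2, (121/70)ε)

Let ε > 0 be given. We want δ > 0 with 0 < |s + 7| < δ ⇒ |(-8s - 3)/(s - 4) + 53/11| < ε.
Combining over a common denominator, (-8s - 3)/(s - 4) + 53/11 = [(-8s - 3)·(-11) − 53·(s - 4)] / [(-11)·(s - 4)] = 35(s + 7) / ((-11)(s - 4)).
So |(-8s - 3)/(s - 4) + 53/11| = 35|s + 7| / (11·|s − 4|).
Restrict δ ≤ 11/2. Then |s + 7| < 11/2 gives |s − 4| = |(s + 7) + (-11)| ≥ 11 − 11/2 = 11/2.
Hence |(-8s - 3)/(s - 4) + 53/11| < 35|s + 7|/(11·(11/2)) = (70/121)|s + 7|, which is < ε once |s + 7| < (121/70)ε.
Take δ = min(11/2, (121/70)ε). Then 0 < |s + 7| < δ forces both bounds, so |(-8s - 3)/(s - 4) + 53/11| < ε.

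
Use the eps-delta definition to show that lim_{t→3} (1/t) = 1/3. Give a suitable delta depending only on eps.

Fix eps > 0. We seek delta > 0 such that 0 < |t − 3| < delta implies |1/t − (1/3)| < eps.
|1/t − (1/3)| = |3 − t|/(3·|t|) = |t − 3|/(3|t|).
Require delta ≤ 3/2 so that |t| > 3 − 3/2 = 3/2, hence 3|t| > 9/2.
Then |1/t − (1/3)| < |t − 3|/(9/2), which is < eps when |t − 3| < (9/2)eps.
Take delta = min(3/2, (9/2)eps). Then 0 < |t − 3| < delta gives both |t − 3| < 3/2 and |t − 3| < (9/2)eps, so |1/t − (1/3)| < eps.

delta = min(3/2, (9/2)eps)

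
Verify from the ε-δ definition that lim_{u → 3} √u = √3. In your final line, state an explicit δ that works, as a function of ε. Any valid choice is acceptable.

δ = min(3, √3·ε)

Suppose ε > 0. We want δ > 0 such that 0 < |u − 3| < δ implies |√u − √3| < ε.
Multiplying by the conjugate, |√u − √3| = |u − 3|/(√u + √3).
Restrict δ ≤ 3 so that |u − 3| < 3 forces u > 0, and then √u + √3 > √3.
Hence |√u − √3| < |u − 3|/√3, which is < ε once |u − 3| < √3·ε.
Take δ = min(3, √3·ε). If 0 < |u − 3| < δ then u > 0 and |√u − √3| < |u − 3|/√3 < ε.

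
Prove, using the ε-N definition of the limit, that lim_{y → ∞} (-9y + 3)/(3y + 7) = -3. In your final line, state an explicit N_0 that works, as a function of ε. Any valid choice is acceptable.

Let ε > 0 be given. We seek N_0 > 0 such that y > N_0 implies |(-9y + 3)/(3y + 7) + 3| < ε.
(-9y + 3)/(3y + 7) + 3 = (3(-9y + 3) − (-9)(3y + 7)) / (3(3y + 7)) = 72/(3(3y + 7)).
For y > 0 we have 3y + 7 > 3y, so |(-9y + 3)/(3y + 7) + 3| = 72/(3(3y + 7)) < 72/(3·3y) = 8/y.
Thus |(-9y + 3)/(3y + 7) + 3| < ε whenever y > 8/ε.
Take N_0 = 8/ε. If y > N_0 then |(-9y + 3)/(3y + 7) + 3| < 8/y < ε.

N_0 = 8/ε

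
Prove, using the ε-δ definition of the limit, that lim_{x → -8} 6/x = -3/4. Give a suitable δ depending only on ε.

δ = min(4, (16/3)ε)

Let ε > 0. We seek δ > 0 such that 0 < |x + 8| < δ implies |6/x + 3/4| < ε.
|6/x + 3/4| = 6·|-8 − x|/(8·|x|) = 6|x + 8|/(8|x|).
Restrict δ ≤ 4. Then |x + 8| < 4 gives |x| > 4, so 8|x| > 32.
Then |6/x + 3/4| < 6|x + 8|/32, which is < ε when |x + 8| < (16/3)ε.
Take δ = min(4, (16/3)ε). Then 0 < |x + 8| < δ gives both |x + 8| < 4 and |x + 8| < (16/3)ε, so |6/x + 3/4| < ε.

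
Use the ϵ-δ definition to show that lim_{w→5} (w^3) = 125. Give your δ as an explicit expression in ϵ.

Let ϵ > 0 be given. We seek δ > 0 with 0 < |w − 5| < δ ⇒ |w^3 − 125| < ϵ.
Factor: w^3 − 125 = (w − 5)(w^2 + 5w + 25), so |w^3 − 125| = |w − 5|·|w^2 + 5w + 25|.
Impose δ ≤ 2 so that |w| < 7; then |w^2 + 5w + 25| ≤ 109.
Hence |w^3 − 125| ≤ 109|w − 5|, which is < ϵ once |w − 5| < ϵ/109.
Take δ = min(2, ϵ/109). If 0 < |w − 5| < δ then both bounds hold and |w^3 − 125| ≤ 109|w − 5| < 109·(ϵ/109) = ϵ.

δ = min(2, ϵ/109)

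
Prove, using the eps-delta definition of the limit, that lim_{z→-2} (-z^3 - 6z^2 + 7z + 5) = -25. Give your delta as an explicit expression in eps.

delta = min(1, eps/36)

Fix eps > 0. We want delta > 0 such that 0 < |z + 2| < delta implies |(-z^3 - 6z^2 + 7z + 5) + 25| < eps.
(-z^3 - 6z^2 + 7z + 5) + 25 = -z^3 - 6z^2 + 7z + 30 = (z + 2)(-z^2 - 4z + 15).
So |(-z^3 - 6z^2 + 7z + 5) + 25| = |z + 2|·|-z^2 - 4z + 15|.
Require delta ≤ 1. Then |z + 2| < 1 gives |z| < 3, and by the triangle inequality |-z^2 - 4z + 15| ≤ 3^2 + 4·3 + 15 = 36.
Hence |(-z^3 - 6z^2 + 7z + 5) + 25| ≤ 36|z + 2| < eps provided |z + 2| < eps/36.
Choosing delta = min(1, eps/36) ensures both conditions, hence |(-z^3 - 6z^2 + 7z + 5) + 25| < eps.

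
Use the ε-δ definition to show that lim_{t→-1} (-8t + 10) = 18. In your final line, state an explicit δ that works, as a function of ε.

δ = ε/8

Fix ε > 0. We need δ > 0 so that 0 < |t + 1| < δ implies |(-8t + 10) − 18| < ε.
|(-8t + 10) − 18| = |-8t - 8| = 8|t + 1|.
Thus it suffices that |t + 1| < ε/8.
Choosing δ = ε/8 gives |(-8t + 10) − 18| = 8|t + 1| < ε whenever |t + 1| < δ.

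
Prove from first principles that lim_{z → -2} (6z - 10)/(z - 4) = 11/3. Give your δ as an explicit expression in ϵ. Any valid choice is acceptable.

Suppose ϵ > 0. We want δ > 0 with 0 < |z + 2| < δ ⇒ |(6z - 10)/(z - 4) − (11/3)| < ϵ.
Combining over a common denominator, (6z - 10)/(z - 4) − (11/3) = [(6z - 10)·(-6) − (-22)·(z - 4)] / [(-6)·(z - 4)] = -14(z + 2) / ((-6)(z - 4)).
So |(6z - 10)/(z - 4) − (11/3)| = 14|z + 2| / (6·|z − 4|).
Restrict δ ≤ 3. Then |z + 2| < 3 gives |z − 4| = |(z + 2) + (-6)| ≥ 6 − 3 = 3.
Hence |(6z - 10)/(z - 4) − (11/3)| < 14|z + 2|/(6·3) = (7/9)|z + 2|, which is < ϵ once |z + 2| < (9/7)ϵ.
Take δ = min(3, (9/7)ϵ). Then 0 < |z + 2| < δ forces both bounds, so |(6z - 10)/(z - 4) − (11/3)| < ϵ.

δ = min(3, (9/7)ϵ)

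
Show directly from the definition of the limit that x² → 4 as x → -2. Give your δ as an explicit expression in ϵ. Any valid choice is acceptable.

Suppose ϵ > 0. We seek δ > 0 with 0 < |x + 2| < δ ⇒ |x² − 4| < ϵ.
Factor: x² − 4 = (x + 2)(x - 2), so |x² − 4| = |x + 2|·|x - 2|.
Restrict δ ≤ 1. Then |x + 2| < 1 gives |x| < 3, so by the triangle inequality |x - 2| ≤ 3 + 2 = 5.
Hence |x² − 4| ≤ 5|x + 2|, which is < ϵ once |x + 2| < ϵ/5.
Take δ = min(1, ϵ/5). If 0 < |x + 2| < δ then both bounds hold and |x² − 4| ≤ 5|x + 2| < 5·(ϵ/5) = ϵ.

δ = min(1, ϵ/5)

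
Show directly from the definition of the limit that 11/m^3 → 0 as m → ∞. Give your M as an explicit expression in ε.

Fix ε > 0. For m ≥ 1, |11/m^3 − 0| = 11/m^3.
11/m^3 < ε ⇔ m^3 > 11/ε ⇔ m > (11/ε)^{1/3}.
Take M = (11/ε)^{1/3}. Then m > M implies 11/m^3 < ε.

M = (11/ε)^{1/3}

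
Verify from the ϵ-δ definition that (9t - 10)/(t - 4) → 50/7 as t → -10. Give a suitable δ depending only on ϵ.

δ = min(7, (49/13)ϵ)

Fix ϵ > 0. We want δ > 0 with 0 < |t + 10| < δ ⇒ |(9t - 10)/(t - 4) − (50/7)| < ϵ.
Combining over a common denominator, (9t - 10)/(t - 4) − (50/7) = [(9t - 10)·(-14) − (-100)·(t - 4)] / [(-14)·(t - 4)] = -26(t + 10) / ((-14)(t - 4)).
So |(9t - 10)/(t - 4) − (50/7)| = 26|t + 10| / (14·|t − 4|).
Restrict δ ≤ 7. Then |t + 10| < 7 gives |t − 4| = |(t + 10) + (-14)| ≥ 14 − 7 = 7.
Hence |(9t - 10)/(t - 4) − (50/7)| < 26|t + 10|/(14·7) = (13/49)|t + 10|, which is < ϵ once |t + 10| < (49/13)ϵ.
Take δ = min(7, (49/13)ϵ). Then 0 < |t + 10| < δ forces both bounds, so |(9t - 10)/(t - 4) − (50/7)| < ϵ.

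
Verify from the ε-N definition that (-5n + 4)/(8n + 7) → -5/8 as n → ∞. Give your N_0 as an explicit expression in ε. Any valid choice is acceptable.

N_0 = (67/64)/ε

Suppose ε > 0. For n ≥ 1, |(-5n + 4)/(8n + 7) + 5/8| = |67|/(8(8n + 7)) = 67/(8(8n + 7)).
Since 8n + 7 ≥ 8n for n ≥ 1, this is ≤ 67/(8·8n) = (67/64)/n.
So |(-5n + 4)/(8n + 7) + 5/8| < ε whenever n > (67/64)/ε.
Take N_0 = (67/64)/ε. If n > N_0 then |(-5n + 4)/(8n + 7) + 5/8| ≤ (67/64)/n < ε.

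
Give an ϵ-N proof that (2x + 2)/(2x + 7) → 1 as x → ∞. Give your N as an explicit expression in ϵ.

N = (5/2)/ϵ

Suppose ϵ > 0. We seek N > 0 such that x > N implies |(2x + 2)/(2x + 7) − 1| < ϵ.
(2x + 2)/(2x + 7) − 1 = (2(2x + 2) − 2(2x + 7)) / (2(2x + 7)) = -10/(2(2x + 7)).
For x > 0 we have 2x + 7 > 2x, so |(2x + 2)/(2x + 7) − 1| = 10/(2(2x + 7)) < 10/(2·2x) = (5/2)/x.
Thus |(2x + 2)/(2x + 7) − 1| < ϵ whenever x > (5/2)/ϵ.
Take N = (5/2)/ϵ. If x > N then |(2x + 2)/(2x + 7) − 1| < (5/2)/x < ϵ.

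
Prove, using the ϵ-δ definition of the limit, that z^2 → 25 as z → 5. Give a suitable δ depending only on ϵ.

δ = min(1, ϵ/11)

Fix ϵ > 0. We seek δ > 0 with 0 < |z − 5| < δ ⇒ |z^2 − 25| < ϵ.
Factor: z^2 − 25 = (z − 5)(z + 5), so |z^2 − 25| = |z − 5|·|z + 5|.
Impose δ ≤ 1 so that |z| < 6; then |z + 5| ≤ 11.
Hence |z^2 − 25| ≤ 11|z − 5|, which is < ϵ once |z − 5| < ϵ/11.
Take δ = min(1, ϵ/11). If 0 < |z − 5| < δ then both bounds hold and |z^2 − 25| ≤ 11|z − 5| < 11·(ϵ/11) = ϵ.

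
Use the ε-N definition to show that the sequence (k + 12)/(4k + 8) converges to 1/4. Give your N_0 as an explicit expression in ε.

N_0 = (5/2)/ε

Let ε > 0 be given. For k ≥ 1, |(k + 12)/(4k + 8) − (1/4)| = |40|/(4(4k + 8)) = 40/(4(4k + 8)).
Since 4k + 8 ≥ 4k for k ≥ 1, this is ≤ 40/(4·4k) = (5/2)/k.
So |(k + 12)/(4k + 8) − (1/4)| < ε whenever k > (5/2)/ε.
Take N_0 = (5/2)/ε. If k > N_0 then |(k + 12)/(4k + 8) − (1/4)| ≤ (5/2)/k < ε.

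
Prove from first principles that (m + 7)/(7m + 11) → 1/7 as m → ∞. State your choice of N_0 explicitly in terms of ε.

N_0 = (38/49)/ε

Let ε > 0 be given. For m ≥ 1, |(m + 7)/(7m + 11) − (1/7)| = |38|/(7(7m + 11)) = 38/(7(7m + 11)).
Since 7m + 11 ≥ 7m for m ≥ 1, this is ≤ 38/(7·7m) = (38/49)/m.
So |(m + 7)/(7m + 11) − (1/7)| < ε whenever m > (38/49)/ε.
Take N_0 = (38/49)/ε. If m > N_0 then |(m + 7)/(7m + 11) − (1/7)| ≤ (38/49)/m < ε.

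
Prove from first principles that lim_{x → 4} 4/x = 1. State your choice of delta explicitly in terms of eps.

Let eps > 0. We seek delta > 0 such that 0 < |x − 4| < delta implies |4/x − 1| < eps.
|4/x − 1| = 4·|4 − x|/(4·|x|) = 4|x − 4|/(4|x|).
Restrict delta ≤ 2. Then |x − 4| < 2 gives |x| > 2, so 4|x| > 8.
Then |4/x − 1| < 4|x − 4|/8, which is < eps when |x − 4| < 2eps.
Take delta = min(2, 2eps). Then 0 < |x − 4| < delta gives both |x − 4| < 2 and |x − 4| < 2eps, so |4/x − 1| < eps.

delta = min(2, 2eps)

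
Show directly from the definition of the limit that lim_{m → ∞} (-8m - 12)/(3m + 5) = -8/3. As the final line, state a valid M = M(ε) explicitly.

M = (4/9)/ε

Let ε > 0. For m ≥ 1, |(-8m - 12)/(3m + 5) + 8/3| = |4|/(3(3m + 5)) = 4/(3(3m + 5)).
Since 3m + 5 ≥ 3m for m ≥ 1, this is ≤ 4/(3·3m) = (4/9)/m.
So |(-8m - 12)/(3m + 5) + 8/3| < ε whenever m > (4/9)/ε.
Take M = (4/9)/ε. If m > M then |(-8m - 12)/(3m + 5) + 8/3| ≤ (4/9)/m < ε.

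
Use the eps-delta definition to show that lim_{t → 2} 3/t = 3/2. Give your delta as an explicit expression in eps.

delta = min(1, (2/3)eps)

Let eps > 0 be given. We seek delta > 0 such that 0 < |t − 2| < delta implies |3/t − (3/2)| < eps.
|3/t − (3/2)| = 3·|2 − t|/(2·|t|) = 3|t − 2|/(2|t|).
Restrict delta ≤ 1. Then |t − 2| < 1 gives |t| > 1, so 2|t| > 2.
Then |3/t − (3/2)| < 3|t − 2|/2, which is < eps when |t − 2| < (2/3)eps.
Take delta = min(1, (2/3)eps). Then 0 < |t − 2| < delta gives both |t − 2| < 1 and |t − 2| < (2/3)eps, so |3/t − (3/2)| < eps.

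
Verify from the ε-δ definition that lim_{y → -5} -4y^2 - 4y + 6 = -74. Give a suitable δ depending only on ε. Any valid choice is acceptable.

δ = min(2, ε/44)

Let ε > 0 be given. We want δ > 0 such that 0 < |y + 5| < δ implies |(-4y^2 - 4y + 6) + 74| < ε.
(-4y^2 - 4y + 6) + 74 = -4y^2 - 4y + 80 = (y + 5)(-4y + 16).
So |(-4y^2 - 4y + 6) + 74| = |y + 5|·|-4y + 16|.
Assume first that |y + 5| < 2, so |y| < 7. Then |-4y + 16| ≤ 4·7 + 16 = 44.
Hence |(-4y^2 - 4y + 6) + 74| ≤ 44|y + 5| < ε provided |y + 5| < ε/44.
Take δ = min(2, ε/44). Then 0 < |y + 5| < δ gives both |y + 5| < 2 and |y + 5| < ε/44, so |(-4y^2 - 4y + 6) + 74| < ε.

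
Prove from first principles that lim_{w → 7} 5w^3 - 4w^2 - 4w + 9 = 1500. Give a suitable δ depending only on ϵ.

δ = min(2, ϵ/897)

Let ϵ > 0 be given. We want δ > 0 such that 0 < |w − 7| < δ implies |(5w^3 - 4w^2 - 4w + 9) − 1500| < ϵ.
(5w^3 - 4w^2 - 4w + 9) − 1500 = 5w^3 - 4w^2 - 4w - 1491 = (w − 7)(5w^2 + 31w + 213).
So |(5w^3 - 4w^2 - 4w + 9) − 1500| = |w − 7|·|5w^2 + 31w + 213|.
Require δ ≤ 2. Then |w − 7| < 2 gives |w| < 9, and by the triangle inequality |5w^2 + 31w + 213| ≤ 5·9^2 + 31·9 + 213 = 897.
Hence |(5w^3 - 4w^2 - 4w + 9) − 1500| ≤ 897|w − 7| < ϵ provided |w − 7| < ϵ/897.
Take δ = min(2, ϵ/897). Then 0 < |w − 7| < δ gives both |w − 7| < 2 and |w − 7| < ϵ/897, so |(5w^3 - 4w^2 - 4w + 9) − 1500| < ϵ.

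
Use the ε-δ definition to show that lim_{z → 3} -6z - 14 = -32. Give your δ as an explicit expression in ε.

δ = ε/6

Let ε > 0. We need δ > 0 so that 0 < |z − 3| < δ implies |(-6z - 14) + 32| < ε.
|(-6z - 14) + 32| = |-6z + 18| = 6|z − 3|.
Thus it suffices that |z − 3| < ε/6.
Choosing δ = ε/6 gives |(-6z - 14) + 32| = 6|z − 3| < ε whenever |z − 3| < δ.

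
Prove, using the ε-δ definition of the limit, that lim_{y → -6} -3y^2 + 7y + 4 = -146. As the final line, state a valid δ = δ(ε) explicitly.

Let ε > 0. We want δ > 0 such that 0 < |y + 6| < δ implies |(-3y^2 + 7y + 4) + 146| < ε.
(-3y^2 + 7y + 4) + 146 = -3y^2 + 7y + 150 = (y + 6)(-3y + 25).
So |(-3y^2 + 7y + 4) + 146| = |y + 6|·|-3y + 25|.
Assume first that |y + 6| < 1, so |y| < 7. Then |-3y + 25| ≤ 3·7 + 25 = 46.
Hence |(-3y^2 + 7y + 4) + 146| ≤ 46|y + 6| < ε provided |y + 6| < ε/46.
Choosing δ = min(1, ε/46) ensures both conditions, hence |(-3y^2 + 7y + 4) + 146| < ε.

δ = min(1, ε/46)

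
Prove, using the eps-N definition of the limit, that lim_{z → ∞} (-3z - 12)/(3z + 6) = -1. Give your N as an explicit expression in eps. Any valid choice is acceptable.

Suppose eps > 0. We seek N > 0 such that z > N implies |(-3z - 12)/(3z + 6) + 1| < eps.
(-3z - 12)/(3z + 6) + 1 = (3(-3z - 12) − (-3)(3z + 6)) / (3(3z + 6)) = -18/(3(3z + 6)).
For z > 0 we have 3z + 6 > 3z, so |(-3z - 12)/(3z + 6) + 1| = 18/(3(3z + 6)) < 18/(3·3z) = 2/z.
Thus |(-3z - 12)/(3z + 6) + 1| < eps whenever z > 2/eps.
Take N = 2/eps. If z > N then |(-3z - 12)/(3z + 6) + 1| < 2/z < eps.

N = 2/eps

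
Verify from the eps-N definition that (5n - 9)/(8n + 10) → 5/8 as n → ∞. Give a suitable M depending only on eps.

Let eps > 0. For n ≥ 1, |(5n - 9)/(8n + 10) − (5/8)| = |-122|/(8(8n + 10)) = 122/(8(8n + 10)).
Since 8n + 10 ≥ 8n for n ≥ 1, this is ≤ 122/(8·8n) = (61/32)/n.
So |(5n - 9)/(8n + 10) − (5/8)| < eps whenever n > (61/32)/eps.
Take M = (61/32)/eps. If n > M then |(5n - 9)/(8n + 10) − (5/8)| ≤ (61/32)/n < eps.

M = (61/32)/eps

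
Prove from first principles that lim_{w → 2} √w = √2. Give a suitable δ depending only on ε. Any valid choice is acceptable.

δ = min(2, √2·ε)

Let ε > 0 be given. We want δ > 0 such that 0 < |w − 2| < δ implies |√w − √2| < ε.
Rationalise: √w − √2 = (w − 2)/(√w + √2), so |√w − √2| = |w − 2|/(√w + √2).
Restrict δ ≤ 2 so that |w − 2| < 2 forces w > 0, and then √w + √2 > √2.
Hence |√w − √2| < |w − 2|/√2, which is < ε once |w − 2| < √2·ε.
Take δ = min(2, √2·ε). If 0 < |w − 2| < δ then w > 0 and |√w − √2| < |w − 2|/√2 < ε.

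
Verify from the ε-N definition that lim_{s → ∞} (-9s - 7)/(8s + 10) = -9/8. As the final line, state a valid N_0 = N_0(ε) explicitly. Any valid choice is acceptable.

Suppose ε > 0. We seek N_0 > 0 such that s > N_0 implies |(-9s - 7)/(8s + 10) + 9/8| < ε.
(-9s - 7)/(8s + 10) + 9/8 = (8(-9s - 7) − (-9)(8s + 10)) / (8(8s + 10)) = 34/(8(8s + 10)).
For s > 0 we have 8s + 10 > 8s, so |(-9s - 7)/(8s + 10) + 9/8| = 34/(8(8s + 10)) < 34/(8·8s) = (17/32)/s.
Thus |(-9s - 7)/(8s + 10) + 9/8| < ε whenever s > (17/32)/ε.
Take N_0 = (17/32)/ε. If s > N_0 then |(-9s - 7)/(8s + 10) + 9/8| < (17/32)/s < ε.

N_0 = (17/32)/ε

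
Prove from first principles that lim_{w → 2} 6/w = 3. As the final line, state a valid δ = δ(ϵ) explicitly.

δ = min(1, (1/3)ϵ)

Let ϵ > 0 be given. We seek δ > 0 such that 0 < |w − 2| < δ implies |6/w − 3| < ϵ.
|6/w − 3| = 6·|2 − w|/(2·|w|) = 6|w − 2|/(2|w|).
Require δ ≤ 1 so that |w| > 2 − 1 = 1, hence 2|w| > 2.
Then |6/w − 3| < 6|w − 2|/2, which is < ϵ when |w − 2| < (1/3)ϵ.
Take δ = min(1, (1/3)ϵ). Then 0 < |w − 2| < δ gives both |w − 2| < 1 and |w − 2| < (1/3)ϵ, so |6/w − 3| < ϵ.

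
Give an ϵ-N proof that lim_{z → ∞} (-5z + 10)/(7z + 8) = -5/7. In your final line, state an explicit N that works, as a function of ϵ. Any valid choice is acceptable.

N = (110/49)/ϵ

Fix ϵ > 0. We seek N > 0 such that z > N implies |(-5z + 10)/(7z + 8) + 5/7| < ϵ.
(-5z + 10)/(7z + 8) + 5/7 = (7(-5z + 10) − (-5)(7z + 8)) / (7(7z + 8)) = 110/(7(7z + 8)).
For z > 0 we have 7z + 8 > 7z, so |(-5z + 10)/(7z + 8) + 5/7| = 110/(7(7z + 8)) < 110/(7·7z) = (110/49)/z.
Thus |(-5z + 10)/(7z + 8) + 5/7| < ϵ whenever z > (110/49)/ϵ.
Take N = (110/49)/ϵ. If z > N then |(-5z + 10)/(7z + 8) + 5/7| < (110/49)/z < ϵ.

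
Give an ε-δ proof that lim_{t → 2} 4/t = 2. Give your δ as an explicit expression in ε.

Let ε > 0. We seek δ > 0 such that 0 < |t − 2| < δ implies |4/t − 2| < ε.
|4/t − 2| = 4·|2 − t|/(2·|t|) = 4|t − 2|/(2|t|).
Restrict δ ≤ 1. Then |t − 2| < 1 gives |t| > 1, so 2|t| > 2.
Then |4/t − 2| < 4|t − 2|/2, which is < ε when |t − 2| < (1/2)ε.
Take δ = min(1, (1/2)ε). Then 0 < |t − 2| < δ gives both |t − 2| < 1 and |t − 2| < (1/2)ε, so |4/t − 2| < ε.

δ = min(1, (1/2)ε)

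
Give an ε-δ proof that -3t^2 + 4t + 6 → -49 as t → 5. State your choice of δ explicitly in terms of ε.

δ = min(2, ε/32)

Let ε > 0 be given. We want δ > 0 such that 0 < |t − 5| < δ implies |(-3t^2 + 4t + 6) + 49| < ε.
(-3t^2 + 4t + 6) + 49 = -3t^2 + 4t + 55 = (t − 5)(-3t - 11).
So |(-3t^2 + 4t + 6) + 49| = |t − 5|·|-3t - 11|.
Require δ ≤ 2. Then |t − 5| < 2 gives |t| < 7, and by the triangle inequality |-3t - 11| ≤ 3·7 + 11 = 32.
Hence |(-3t^2 + 4t + 6) + 49| ≤ 32|t − 5| < ε provided |t − 5| < ε/32.
Choosing δ = min(2, ε/32) ensures both conditions, hence |(-3t^2 + 4t + 6) + 49| < ε.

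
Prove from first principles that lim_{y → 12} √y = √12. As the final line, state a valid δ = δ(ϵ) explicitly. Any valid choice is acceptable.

Suppose ϵ > 0. We want δ > 0 such that 0 < |y − 12| < δ implies |√y − √12| < ϵ.
Rationalise: √y − √12 = (y − 12)/(√y + √12), so |√y − √12| = |y − 12|/(√y + √12).
Restrict δ ≤ 12 so that |y − 12| < 12 forces y > 0, and then √y + √12 > √12.
Hence |√y − √12| < |y − 12|/√12, which is < ϵ once |y − 12| < √12·ϵ.
Take δ = min(12, √12·ϵ). If 0 < |y − 12| < δ then y > 0 and |√y − √12| < |y − 12|/√12 < ϵ.

δ = min(12, √12·ϵ)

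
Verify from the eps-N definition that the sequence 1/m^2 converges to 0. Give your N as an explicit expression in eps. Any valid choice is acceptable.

N = (1/eps)^{1/2}

Let eps > 0 be given. For m ≥ 1, |1/m^2 − 0| = 1/m^2.
1/m^2 < eps ⇔ m^2 > 1/eps ⇔ m > (1/eps)^{1/2}.
Take N = (1/eps)^{1/2}. Then m > N implies 1/m^2 < eps.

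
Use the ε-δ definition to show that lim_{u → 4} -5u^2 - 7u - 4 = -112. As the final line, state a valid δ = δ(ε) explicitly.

Let ε > 0. We want δ > 0 such that 0 < |u − 4| < δ implies |(-5u^2 - 7u - 4) + 112| < ε.
(-5u^2 - 7u - 4) + 112 = -5u^2 - 7u + 108 = (u − 4)(-5u - 27).
So |(-5u^2 - 7u - 4) + 112| = |u − 4|·|-5u - 27|.
Require δ ≤ 2. Then |u − 4| < 2 gives |u| < 6, and by the triangle inequality |-5u - 27| ≤ 5·6 + 27 = 57.
Hence |(-5u^2 - 7u - 4) + 112| ≤ 57|u − 4| < ε provided |u − 4| < ε/57.
Choosing δ = min(2, ε/57) ensures both conditions, hence |(-5u^2 - 7u - 4) + 112| < ε.

δ = min(2, ε/57)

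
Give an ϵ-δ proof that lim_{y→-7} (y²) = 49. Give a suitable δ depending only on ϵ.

δ = min(2, ϵ/16)

Fix ϵ > 0. We seek δ > 0 with 0 < |y + 7| < δ ⇒ |y² − 49| < ϵ.
Factor: y² − 49 = (y + 7)(y - 7), so |y² − 49| = |y + 7|·|y - 7|.
Restrict δ ≤ 2. Then |y + 7| < 2 gives |y| < 9, so by the triangle inequality |y - 7| ≤ 9 + 7 = 16.
Hence |y² − 49| ≤ 16|y + 7|, which is < ϵ once |y + 7| < ϵ/16.
Take δ = min(2, ϵ/16). If 0 < |y + 7| < δ then both bounds hold and |y² − 49| ≤ 16|y + 7| < 16·(ϵ/16) = ϵ.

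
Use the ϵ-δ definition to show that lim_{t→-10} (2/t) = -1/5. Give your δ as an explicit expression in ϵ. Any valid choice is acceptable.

δ = min(5, 25ϵ)

Fix ϵ > 0. We seek δ > 0 such that 0 < |t + 10| < δ implies |2/t + 1/5| < ϵ.
|2/t + 1/5| = 2·|-10 − t|/(10·|t|) = 2|t + 10|/(10|t|).
Restrict δ ≤ 5. Then |t + 10| < 5 gives |t| > 5, so 10|t| > 50.
Then |2/t + 1/5| < 2|t + 10|/50, which is < ϵ when |t + 10| < 25ϵ.
Take δ = min(5, 25ϵ). Then 0 < |t + 10| < δ gives both |t + 10| < 5 and |t + 10| < 25ϵ, so |2/t + 1/5| < ϵ.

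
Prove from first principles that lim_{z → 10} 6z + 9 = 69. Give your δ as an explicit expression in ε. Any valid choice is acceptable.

δ = ε/6

Let ε > 0. We need δ > 0 so that 0 < |z − 10| < δ implies |(6z + 9) − 69| < ε.
Since (6z + 9) − 69 = 6(z − 10), we have |(6z + 9) − 69| = 6|z − 10|.
So 6|z − 10| < ε exactly when |z − 10| < ε/6.
Take δ = ε/6. If 0 < |z − 10| < δ then |(6z + 9) − 69| = 6|z − 10| < 6·(ε/6) = ε.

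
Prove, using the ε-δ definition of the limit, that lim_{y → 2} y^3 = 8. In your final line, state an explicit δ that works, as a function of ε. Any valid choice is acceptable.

δ = min(2, ε/28)

Fix ε > 0. We seek δ > 0 with 0 < |y − 2| < δ ⇒ |y^3 − 8| < ε.
Factor: y^3 − 8 = (y − 2)(y^2 + 2y + 4), so |y^3 − 8| = |y − 2|·|y^2 + 2y + 4|.
Restrict δ ≤ 2. Then |y − 2| < 2 gives |y| < 4, so by the triangle inequality |y^2 + 2y + 4| ≤ 4^2 + 2·4 + 4 = 28.
Hence |y^3 − 8| ≤ 28|y − 2|, which is < ε once |y − 2| < ε/28.
Take δ = min(2, ε/28). If 0 < |y − 2| < δ then both bounds hold and |y^3 − 8| ≤ 28|y − 2| < 28·(ε/28) = ε.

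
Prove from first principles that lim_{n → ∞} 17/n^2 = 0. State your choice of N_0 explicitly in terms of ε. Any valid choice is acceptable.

Let ε > 0 be given. For n ≥ 1, |17/n^2 − 0| = 17/n^2.
17/n^2 < ε ⇔ n^2 > 17/ε ⇔ n > (17/ε)^{1/2}.
Take N_0 = (17/ε)^{1/2}. Then n > N_0 implies 17/n^2 < ε.

N_0 = (17/ε)^{1/2}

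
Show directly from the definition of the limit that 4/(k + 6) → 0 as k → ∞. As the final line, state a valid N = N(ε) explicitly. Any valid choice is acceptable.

Let ε > 0. For k ≥ 1, |4/(k + 6) − 0| = 4/(k + 6) ≤ 4/k.
We need 4/k < ε, i.e. k > 4/ε.
Take N = 4/ε. If k > N then |4/(k + 6)| ≤ 4/k < ε.

N = 4/ε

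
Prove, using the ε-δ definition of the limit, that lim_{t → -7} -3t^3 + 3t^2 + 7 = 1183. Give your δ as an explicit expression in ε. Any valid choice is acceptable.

δ = min(2, ε/627)

Suppose ε > 0. We want δ > 0 such that 0 < |t + 7| < δ implies |(-3t^3 + 3t^2 + 7) − 1183| < ε.
(-3t^3 + 3t^2 + 7) − 1183 = -3t^3 + 3t^2 - 1176 = (t + 7)(-3t^2 + 24t - 168).
So |(-3t^3 + 3t^2 + 7) − 1183| = |t + 7|·|-3t^2 + 24t - 168|.
Assume first that |t + 7| < 2, so |t| < 9. Then |-3t^2 + 24t - 168| ≤ 3·9^2 + 24·9 + 168 = 627.
Hence |(-3t^3 + 3t^2 + 7) − 1183| ≤ 627|t + 7| < ε provided |t + 7| < ε/627.
Choosing δ = min(2, ε/627) ensures both conditions, hence |(-3t^3 + 3t^2 + 7) − 1183| < ε.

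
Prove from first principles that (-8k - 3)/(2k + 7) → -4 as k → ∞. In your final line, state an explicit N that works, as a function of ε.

Let ε > 0 be given. For k ≥ 1, |(-8k - 3)/(2k + 7) + 4| = |50|/(2(2k + 7)) = 50/(2(2k + 7)).
Since 2k + 7 ≥ 2k for k ≥ 1, this is ≤ 50/(2·2k) = (25/2)/k.
So |(-8k - 3)/(2k + 7) + 4| < ε whenever k > (25/2)/ε.
Take N = (25/2)/ε. If k > N then |(-8k - 3)/(2k + 7) + 4| ≤ (25/2)/k < ε.

N = (25/2)/ε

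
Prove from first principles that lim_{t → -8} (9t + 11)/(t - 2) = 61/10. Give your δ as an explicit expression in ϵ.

Suppose ϵ > 0. We want δ > 0 with 0 < |t + 8| < δ ⇒ |(9t + 11)/(t - 2) − (61/10)| < ϵ.
Combining over a common denominator, (9t + 11)/(t - 2) − (61/10) = [(9t + 11)·(-10) − (-61)·(t - 2)] / [(-10)·(t - 2)] = -29(t + 8) / ((-10)(t - 2)).
So |(9t + 11)/(t - 2) − (61/10)| = 29|t + 8| / (10·|t − 2|).
Require δ ≤ 5, so |t − 2| ≥ |-10| − |t + 8| > 10 − 5 = 5.
Hence |(9t + 11)/(t - 2) − (61/10)| < 29|t + 8|/(10·5) = (29/50)|t + 8|, which is < ϵ once |t + 8| < (50/29)ϵ.
Take δ = min(5, (50/29)ϵ). Then 0 < |t + 8| < δ forces both bounds, so |(9t + 11)/(t - 2) − (61/10)| < ϵ.

δ = min(5, (50/29)ϵ)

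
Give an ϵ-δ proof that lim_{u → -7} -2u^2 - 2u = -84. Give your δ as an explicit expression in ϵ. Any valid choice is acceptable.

Let ϵ > 0 be given. We want δ > 0 such that 0 < |u + 7| < δ implies |(-2u^2 - 2u) + 84| < ϵ.
(-2u^2 - 2u) + 84 = -2u^2 - 2u + 84 = (u + 7)(-2u + 12).
So |(-2u^2 - 2u) + 84| = |u + 7|·|-2u + 12|.
Assume first that |u + 7| < 1, so |u| < 8. Then |-2u + 12| ≤ 2·8 + 12 = 28.
Hence |(-2u^2 - 2u) + 84| ≤ 28|u + 7| < ϵ provided |u + 7| < ϵ/28.
Choosing δ = min(1, ϵ/28) ensures both conditions, hence |(-2u^2 - 2u) + 84| < ϵ.

δ = min(1, ϵ/28)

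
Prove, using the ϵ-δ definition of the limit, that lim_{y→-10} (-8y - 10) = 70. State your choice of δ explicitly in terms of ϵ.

Suppose ϵ > 0. We need δ > 0 so that 0 < |y + 10| < δ implies |(-8y - 10) − 70| < ϵ.
Since (-8y - 10) − 70 = -8(y + 10), we have |(-8y - 10) − 70| = 8|y + 10|.
Thus it suffices that |y + 10| < ϵ/8.
Take δ = ϵ/8. If 0 < |y + 10| < δ then |(-8y - 10) − 70| = 8|y + 10| < 8·(ϵ/8) = ϵ.

δ = ϵ/8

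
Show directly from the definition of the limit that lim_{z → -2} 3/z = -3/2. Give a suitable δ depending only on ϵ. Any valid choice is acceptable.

δ = min(1, (2/3)ϵ)

Let ϵ > 0 be given. We seek δ > 0 such that 0 < |z + 2| < δ implies |3/z + 3/2| < ϵ.
|3/z + 3/2| = 3·|-2 − z|/(2·|z|) = 3|z + 2|/(2|z|).
Restrict δ ≤ 1. Then |z + 2| < 1 gives |z| > 1, so 2|z| > 2.
Then |3/z + 3/2| < 3|z + 2|/2, which is < ϵ when |z + 2| < (2/3)ϵ.
Take δ = min(1, (2/3)ϵ). Then 0 < |z + 2| < δ gives both |z + 2| < 1 and |z + 2| < (2/3)ϵ, so |3/z + 3/2| < ϵ.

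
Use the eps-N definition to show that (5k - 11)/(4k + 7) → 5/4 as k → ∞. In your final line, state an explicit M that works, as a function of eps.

M = (79/16)/eps

Let eps > 0. For k ≥ 1, |(5k - 11)/(4k + 7) − (5/4)| = |-79|/(4(4k + 7)) = 79/(4(4k + 7)).
Since 4k + 7 ≥ 4k for k ≥ 1, this is ≤ 79/(4·4k) = (79/16)/k.
So |(5k - 11)/(4k + 7) − (5/4)| < eps whenever k > (79/16)/eps.
Take M = (79/16)/eps. If k > M then |(5k - 11)/(4k + 7) − (5/4)| ≤ (79/16)/k < eps.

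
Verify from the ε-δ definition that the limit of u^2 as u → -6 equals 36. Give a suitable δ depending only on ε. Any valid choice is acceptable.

Fix ε > 0. We seek δ > 0 with 0 < |u + 6| < δ ⇒ |u^2 − 36| < ε.
Factor: u^2 − 36 = (u + 6)(u - 6), so |u^2 − 36| = |u + 6|·|u - 6|.
Impose δ ≤ 2 so that |u| < 8; then |u - 6| ≤ 14.
Hence |u^2 − 36| ≤ 14|u + 6|, which is < ε once |u + 6| < ε/14.
Take δ = min(2, ε/14). If 0 < |u + 6| < δ then both bounds hold and |u^2 − 36| ≤ 14|u + 6| < 14·(ε/14) = ε.

δ = min(2, ε/14)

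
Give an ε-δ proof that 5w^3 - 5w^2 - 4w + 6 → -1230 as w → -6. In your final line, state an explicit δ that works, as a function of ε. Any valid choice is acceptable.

Suppose ε > 0. We want δ > 0 such that 0 < |w + 6| < δ implies |(5w^3 - 5w^2 - 4w + 6) + 1230| < ε.
(5w^3 - 5w^2 - 4w + 6) + 1230 = 5w^3 - 5w^2 - 4w + 1236 = (w + 6)(5w^2 - 35w + 206).
So |(5w^3 - 5w^2 - 4w + 6) + 1230| = |w + 6|·|5w^2 - 35w + 206|.
Assume first that |w + 6| < 1, so |w| < 7. Then |5w^2 - 35w + 206| ≤ 5·7^2 + 35·7 + 206 = 696.
Hence |(5w^3 - 5w^2 - 4w + 6) + 1230| ≤ 696|w + 6| < ε provided |w + 6| < ε/696.
Choosing δ = min(1, ε/696) ensures both conditions, hence |(5w^3 - 5w^2 - 4w + 6) + 1230| < ε.

δ = min(1, ε/696)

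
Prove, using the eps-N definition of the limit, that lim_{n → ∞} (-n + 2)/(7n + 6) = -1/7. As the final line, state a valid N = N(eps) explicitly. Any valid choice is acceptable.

N = (20/49)/eps

Let eps > 0. For n ≥ 1, |(-n + 2)/(7n + 6) + 1/7| = |20|/(7(7n + 6)) = 20/(7(7n + 6)).
Since 7n + 6 ≥ 7n for n ≥ 1, this is ≤ 20/(7·7n) = (20/49)/n.
So |(-n + 2)/(7n + 6) + 1/7| < eps whenever n > (20/49)/eps.
Take N = (20/49)/eps. If n > N then |(-n + 2)/(7n + 6) + 1/7| ≤ (20/49)/n < eps.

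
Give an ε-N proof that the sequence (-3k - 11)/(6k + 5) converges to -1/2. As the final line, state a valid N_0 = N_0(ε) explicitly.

N_0 = (17/12)/ε

Suppose ε > 0. For k ≥ 1, |(-3k - 11)/(6k + 5) + 1/2| = |-51|/(6(6k + 5)) = 51/(6(6k + 5)).
Since 6k + 5 ≥ 6k for k ≥ 1, this is ≤ 51/(6·6k) = (17/12)/k.
So |(-3k - 11)/(6k + 5) + 1/2| < ε whenever k > (17/12)/ε.
Take N_0 = (17/12)/ε. If k > N_0 then |(-3k - 11)/(6k + 5) + 1/2| ≤ (17/12)/k < ε.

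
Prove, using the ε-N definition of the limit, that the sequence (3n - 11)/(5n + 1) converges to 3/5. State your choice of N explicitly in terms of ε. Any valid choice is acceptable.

N = (58/25)/ε

Suppose ε > 0. For n ≥ 1, |(3n - 11)/(5n + 1) − (3/5)| = |-58|/(5(5n + 1)) = 58/(5(5n + 1)).
Since 5n + 1 ≥ 5n for n ≥ 1, this is ≤ 58/(5·5n) = (58/25)/n.
So |(3n - 11)/(5n + 1) − (3/5)| < ε whenever n > (58/25)/ε.
Take N = (58/25)/ε. If n > N then |(3n - 11)/(5n + 1) − (3/5)| ≤ (58/25)/n < ε.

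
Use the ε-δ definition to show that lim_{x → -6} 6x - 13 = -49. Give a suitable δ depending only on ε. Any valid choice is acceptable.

δ = ε/6

Let ε > 0. We need δ > 0 so that 0 < |x + 6| < δ implies |(6x - 13) + 49| < ε.
|(6x - 13) + 49| = |6x + 36| = 6|x + 6|.
So 6|x + 6| < ε exactly when |x + 6| < ε/6.
Choosing δ = ε/6 gives |(6x - 13) + 49| = 6|x + 6| < ε whenever |x + 6| < δ.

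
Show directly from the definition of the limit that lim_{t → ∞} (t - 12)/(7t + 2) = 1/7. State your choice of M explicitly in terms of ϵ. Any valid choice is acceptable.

M = (86/49)/ϵ

Let ϵ > 0 be given. We seek M > 0 such that t > M implies |(t - 12)/(7t + 2) − (1/7)| < ϵ.
(t - 12)/(7t + 2) − (1/7) = (7(t - 12) − (7t + 2)) / (7(7t + 2)) = -86/(7(7t + 2)).
For t > 0 we have 7t + 2 > 7t, so |(t - 12)/(7t + 2) − (1/7)| = 86/(7(7t + 2)) < 86/(7·7t) = (86/49)/t.
Thus |(t - 12)/(7t + 2) − (1/7)| < ϵ whenever t > (86/49)/ϵ.
Take M = (86/49)/ϵ. If t > M then |(t - 12)/(7t + 2) − (1/7)| < (86/49)/t < ϵ.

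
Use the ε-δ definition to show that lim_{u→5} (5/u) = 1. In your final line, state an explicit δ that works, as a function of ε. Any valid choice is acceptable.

Let ε > 0. We seek δ > 0 such that 0 < |u − 5| < δ implies |5/u − 1| < ε.
|5/u − 1| = 5·|5 − u|/(5·|u|) = 5|u − 5|/(5|u|).
Require δ ≤ 5/2 so that |u| > 5 − 5/2 = 5/2, hence 5|u| > 25/2.
Then |5/u − 1| < 5|u − 5|/(25/2), which is < ε when |u − 5| < (5/2)ε.
Take δ = min(5/2, (5/2)ε). Then 0 < |u − 5| < δ gives both |u − 5| < 5/2 and |u − 5| < (5/2)ε, so |5/u − 1| < ε.

δ = min(5/2, (5/2)ε)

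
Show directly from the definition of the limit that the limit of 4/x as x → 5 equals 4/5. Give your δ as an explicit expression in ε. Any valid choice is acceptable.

δ = min(5/2, (25/8)ε)

Let ε > 0. We seek δ > 0 such that 0 < |x − 5| < δ implies |4/x − (4/5)| < ε.
|4/x − (4/5)| = 4·|5 − x|/(5·|x|) = 4|x − 5|/(5|x|).
Restrict δ ≤ 5/2. Then |x − 5| < 5/2 gives |x| > 5/2, so 5|x| > 25/2.
Then |4/x − (4/5)| < 4|x − 5|/(25/2), which is < ε when |x − 5| < (25/8)ε.
Take δ = min(5/2, (25/8)ε). Then 0 < |x − 5| < δ gives both |x − 5| < 5/2 and |x − 5| < (25/8)ε, so |4/x − (4/5)| < ε.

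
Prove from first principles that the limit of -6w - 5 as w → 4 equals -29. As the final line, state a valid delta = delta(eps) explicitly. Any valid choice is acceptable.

Suppose eps > 0. We need delta > 0 so that 0 < |w − 4| < delta implies |(-6w - 5) + 29| < eps.
Since (-6w - 5) + 29 = -6(w − 4), we have |(-6w - 5) + 29| = 6|w − 4|.
So 6|w − 4| < eps exactly when |w − 4| < eps/6.
Take delta = eps/6. If 0 < |w − 4| < delta then |(-6w - 5) + 29| = 6|w − 4| < 6·(eps/6) = eps.

delta = eps/6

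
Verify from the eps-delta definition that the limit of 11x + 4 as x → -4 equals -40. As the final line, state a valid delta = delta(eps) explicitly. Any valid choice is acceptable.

Let eps > 0. We need delta > 0 so that 0 < |x + 4| < delta implies |(11x + 4) + 40| < eps.
Since (11x + 4) + 40 = 11(x + 4), we have |(11x + 4) + 40| = 11|x + 4|.
So 11|x + 4| < eps exactly when |x + 4| < eps/11.
Choosing delta = eps/11 gives |(11x + 4) + 40| = 11|x + 4| < eps whenever |x + 4| < delta.

delta = eps/11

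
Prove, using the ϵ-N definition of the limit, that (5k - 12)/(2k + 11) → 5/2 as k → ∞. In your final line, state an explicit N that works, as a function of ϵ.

Let ϵ > 0. For k ≥ 1, |(5k - 12)/(2k + 11) − (5/2)| = |-79|/(2(2k + 11)) = 79/(2(2k + 11)).
Since 2k + 11 ≥ 2k for k ≥ 1, this is ≤ 79/(2·2k) = (79/4)/k.
So |(5k - 12)/(2k + 11) − (5/2)| < ϵ whenever k > (79/4)/ϵ.
Take N = (79/4)/ϵ. If k > N then |(5k - 12)/(2k + 11) − (5/2)| ≤ (79/4)/k < ϵ.

N = (79/4)/ϵ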